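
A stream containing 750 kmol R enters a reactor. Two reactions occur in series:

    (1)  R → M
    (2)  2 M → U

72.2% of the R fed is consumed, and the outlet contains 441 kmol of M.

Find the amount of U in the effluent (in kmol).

50.2 kmol

Conversion of R: R consumed = 1ξ₁ = 0.722 × 750 → ξ₁ = 541.5 kmol.
M balance: n_M = 0 + 1ξ₁ − 2ξ₂ = 441 → ξ₂ = (1·541.5 − 441)/2 = 50.25 kmol.
Outlet amounts (n = n₀ + Σ ν·ξ):
  R: 750 − 1(541.5) = 208.5
  M: 0 + 1(541.5) − 2(50.25) = 441
  U: 0 + 1(50.25) = 50.25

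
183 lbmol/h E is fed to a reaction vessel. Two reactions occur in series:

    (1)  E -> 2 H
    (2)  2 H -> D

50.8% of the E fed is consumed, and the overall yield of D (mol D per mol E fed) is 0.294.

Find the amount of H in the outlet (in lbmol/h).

Conversion of E: E consumed = 1ξ₁ = 0.508 × 183 → ξ₁ = 92.96 lbmol/h.
Yield of D: 1ξ₂ / 183 = 0.294 → ξ₂ = 53.8 lbmol/h.
Outlet amounts (n = n₀ + Σ ν·ξ):
  E: 183 − 1(92.96) = 90.04
  H: 0 + 2(92.96) − 2(53.8) = 78.32
  D: 0 + 1(53.8) = 53.8

78.3 lbmol/h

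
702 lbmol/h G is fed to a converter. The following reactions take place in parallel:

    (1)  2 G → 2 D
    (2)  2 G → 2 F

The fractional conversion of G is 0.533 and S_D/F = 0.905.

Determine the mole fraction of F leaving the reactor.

Conversion of G: G consumed = 0.533 × 702 = 374.2 lbmol/h = 2ξ₁ + 2ξ₂.
Selectivity: 2ξ₁ / (2ξ₂) = 0.905 → ξ₁ = 0.905 ξ₂.
Substitute: (2·0.905 + 2) ξ₂ = 374.2 → ξ₂ = 98.21 lbmol/h, ξ₁ = 88.88 lbmol/h.
Outlet amounts (n = n₀ + Σ ν·ξ):
  G: 702 − 2(88.88) − 2(98.21) = 327.8
  D: 0 + 2(88.88) = 177.8
  F: 0 + 2(98.21) = 196.4
Total out = 702 lbmol/h; y_F = 196.4 / 702 = 0.2798.

0.28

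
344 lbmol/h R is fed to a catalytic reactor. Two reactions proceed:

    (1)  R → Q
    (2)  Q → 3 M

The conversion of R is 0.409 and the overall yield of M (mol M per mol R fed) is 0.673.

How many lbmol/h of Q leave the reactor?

63.5 lbmol/h

Conversion of R: R consumed = 1ξ₁ = 0.409 × 344 → ξ₁ = 140.7 lbmol/h.
Yield of M: 3ξ₂ / 344 = 0.673 → ξ₂ = 77.17 lbmol/h.
Outlet amounts (n = n₀ + Σ ν·ξ):
  R: 344 − 1(140.7) = 203.3
  Q: 0 + 1(140.7) − 1(77.17) = 63.53
  M: 0 + 3(77.17) = 231.5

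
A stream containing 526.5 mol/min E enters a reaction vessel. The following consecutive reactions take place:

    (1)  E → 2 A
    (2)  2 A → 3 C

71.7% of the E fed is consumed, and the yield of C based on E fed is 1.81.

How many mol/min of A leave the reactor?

120 mol/min

Conversion of E: E consumed = 1ξ₁ = 0.717 × 526.5 → ξ₁ = 377.5 mol/min.
Yield of C: 3ξ₂ / 526.5 = 1.81 → ξ₂ = 317.7 mol/min.
Outlet amounts (n = n₀ + Σ ν·ξ):
  E: 526.5 − 1(377.5) = 149
  A: 0 + 2(377.5) − 2(317.7) = 119.7
  C: 0 + 3(317.7) = 953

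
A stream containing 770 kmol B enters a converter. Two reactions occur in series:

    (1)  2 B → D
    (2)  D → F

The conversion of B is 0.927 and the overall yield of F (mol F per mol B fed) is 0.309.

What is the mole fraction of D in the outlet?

Conversion of B: B consumed = 2ξ₁ = 0.927 × 770 → ξ₁ = 356.9 kmol.
Yield of F: 1ξ₂ / 770 = 0.309 → ξ₂ = 237.9 kmol.
Outlet amounts (n = n₀ + Σ ν·ξ):
  B: 770 − 2(356.9) = 56.21
  D: 0 + 1(356.9) − 1(237.9) = 119
  F: 0 + 1(237.9) = 237.9
Total out = 413.1 kmol; y_D = 119 / 413.1 = 0.288.

0.288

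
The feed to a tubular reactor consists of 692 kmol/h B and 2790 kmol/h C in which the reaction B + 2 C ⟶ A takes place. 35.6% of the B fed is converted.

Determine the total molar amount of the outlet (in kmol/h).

2990 kmol/h

B reacted = 0.356 × 692 = 246.4 kmol/h; ν_B = −1, so ξ = 246.4/1 = 246.4 kmol/h.
Outlet amounts (n = n₀ + ν ξ):
  B: 692 − 1(246.4) = 445.6
  C: 2790 − 2(246.4) = 2297
  A: 0 + 1(246.4) = 246.4
Total out = 445.6 + 2297 + 246.4 = 2989 kmol/h.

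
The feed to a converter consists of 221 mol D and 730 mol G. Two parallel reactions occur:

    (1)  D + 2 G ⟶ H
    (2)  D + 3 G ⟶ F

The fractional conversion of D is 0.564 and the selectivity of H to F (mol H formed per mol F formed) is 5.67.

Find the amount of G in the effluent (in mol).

462 mol

Conversion of D: D consumed = 0.564 × 221 = 124.6 mol = 1ξ₁ + 1ξ₂.
Selectivity: 1ξ₁ / (1ξ₂) = 5.67 → ξ₁ = 5.67 ξ₂.
Substitute: (1·5.67 + 1) ξ₂ = 124.6 → ξ₂ = 18.69 mol, ξ₁ = 106 mol.
Outlet amounts (n = n₀ + Σ ν·ξ):
  D: 221 − 1(106) − 1(18.69) = 96.36
  G: 730 − 2(106) − 3(18.69) = 462
  H: 0 + 1(106) = 106
  F: 0 + 1(18.69) = 18.69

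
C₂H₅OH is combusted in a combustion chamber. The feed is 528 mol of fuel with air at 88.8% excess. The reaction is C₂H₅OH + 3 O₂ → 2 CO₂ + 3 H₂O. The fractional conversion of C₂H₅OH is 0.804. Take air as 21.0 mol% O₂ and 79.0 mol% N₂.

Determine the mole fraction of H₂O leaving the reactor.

Stoichiometric O₂ = 3 × 528 = 1584 mol; O₂ fed = 1584 × 1.888 = 2991 mol.
N₂ fed = 2991 × 79/21 = 11250 mol.
Fuel reacted = 0.804 × 528 → ξ = 424.5 mol.
Outlet (n = n₀ + ν ξ):
  C₂H₅OH: 528 − 1(424.5) = 103.5
  O₂: 2991 − 3(424.5) = 1717
  N₂: 11250 (inert)
  CO₂: 0 + 2(424.5) = 849
  H₂O: 0 + 3(424.5) = 1274
Total out = 15190 mol; y_H₂O = 1274 / 15190 = 0.08382.

0.0838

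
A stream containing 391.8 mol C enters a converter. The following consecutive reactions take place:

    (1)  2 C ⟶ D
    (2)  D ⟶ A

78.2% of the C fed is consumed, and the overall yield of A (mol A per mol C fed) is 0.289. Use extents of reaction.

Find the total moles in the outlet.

Conversion of C: C consumed = 2ξ₁ = 0.782 × 391.8 → ξ₁ = 153.2 mol.
Yield of A: 1ξ₂ / 391.8 = 0.289 → ξ₂ = 113.2 mol.
Outlet amounts (n = n₀ + Σ ν·ξ):
  C: 391.8 − 2(153.2) = 85.41
  D: 0 + 1(153.2) − 1(113.2) = 39.96
  A: 0 + 1(113.2) = 113.2
Total out = 85.41 + 39.96 + 113.2 = 238.6 mol.

239 mol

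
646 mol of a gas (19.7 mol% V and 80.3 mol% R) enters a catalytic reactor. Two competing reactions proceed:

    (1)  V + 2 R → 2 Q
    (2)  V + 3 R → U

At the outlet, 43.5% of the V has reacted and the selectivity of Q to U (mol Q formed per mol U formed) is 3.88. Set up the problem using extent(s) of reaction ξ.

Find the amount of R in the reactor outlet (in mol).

Conversion of V: V consumed = 0.435 × 127.3 = 55.36 mol = 1ξ₁ + 1ξ₂.
Selectivity: 2ξ₁ / (1ξ₂) = 3.88 → ξ₁ = 1.94 ξ₂.
Substitute: (1·1.94 + 1) ξ₂ = 55.36 → ξ₂ = 18.83 mol, ξ₁ = 36.53 mol.
Outlet amounts (n = n₀ + Σ ν·ξ):
  V: 127.3 − 1(36.53) − 1(18.83) = 71.9
  R: 518.7 − 2(36.53) − 3(18.83) = 389.2
  Q: 0 + 2(36.53) = 73.06
  U: 0 + 1(18.83) = 18.83

389 mol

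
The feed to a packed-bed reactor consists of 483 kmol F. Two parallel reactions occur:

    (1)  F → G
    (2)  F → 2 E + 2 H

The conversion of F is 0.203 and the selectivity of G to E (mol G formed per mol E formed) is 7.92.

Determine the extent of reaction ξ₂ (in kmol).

Conversion of F: F consumed = 0.203 × 483 = 98.05 kmol = 1ξ₁ + 1ξ₂.
Selectivity: 1ξ₁ / (2ξ₂) = 7.92 → ξ₁ = 15.84 ξ₂.
Substitute: (1·15.84 + 1) ξ₂ = 98.05 → ξ₂ = 5.822 kmol, ξ₁ = 92.23 kmol.
Outlet amounts (n = n₀ + Σ ν·ξ):
  F: 483 − 1(92.23) − 1(5.822) = 385
  G: 0 + 1(92.23) = 92.23
  E: 0 + 2(5.822) = 11.64
  H: 0 + 2(5.822) = 11.64

ξ₂ = 5.82 kmol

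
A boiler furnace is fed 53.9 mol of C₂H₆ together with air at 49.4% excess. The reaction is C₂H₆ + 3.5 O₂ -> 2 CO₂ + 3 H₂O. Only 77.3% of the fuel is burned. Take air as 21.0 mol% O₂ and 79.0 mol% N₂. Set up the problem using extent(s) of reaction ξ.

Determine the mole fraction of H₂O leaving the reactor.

0.0882

Stoichiometric O₂ = 3.5 × 53.9 = 188.7 mol; O₂ fed = 188.7 × 1.494 = 281.8 mol.
N₂ fed = 281.8 × 79/21 = 1060 mol.
Fuel reacted = 0.773 × 53.9 → ξ = 41.66 mol.
Outlet (n = n₀ + ν ξ):
  C₂H₆: 53.9 − 1(41.66) = 12.24
  O₂: 281.8 − 3.5(41.66) = 136
  N₂: 1060 (inert)
  CO₂: 0 + 2(41.66) = 83.33
  H₂O: 0 + 3(41.66) = 125
Total out = 1417 mol; y_H₂O = 125 / 1417 = 0.08822.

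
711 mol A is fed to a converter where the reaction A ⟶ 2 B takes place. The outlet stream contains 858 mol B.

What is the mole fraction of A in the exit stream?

0.247

For B: n = n₀ + 2ξ → 858 = 0 + 2ξ, giving ξ = 429 mol.
Outlet amounts (n = n₀ + ν ξ):
  A: 711 − 1(429) = 282
  B: 0 + 2(429) = 858
Total out = 1140 mol; y_A = 282 / 1140 = 0.2474.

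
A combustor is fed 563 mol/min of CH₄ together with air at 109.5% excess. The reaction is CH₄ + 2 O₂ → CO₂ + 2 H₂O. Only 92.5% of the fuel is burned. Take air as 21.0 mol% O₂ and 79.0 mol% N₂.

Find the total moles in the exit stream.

Stoichiometric O₂ = 2 × 563 = 1126 mol/min; O₂ fed = 1126 × 2.095 = 2359 mol/min.
N₂ fed = 2359 × 79/21 = 8874 mol/min.
Fuel reacted = 0.925 × 563 → ξ = 520.8 mol/min.
Outlet (n = n₀ + ν ξ):
  CH₄: 563 − 1(520.8) = 42.23
  O₂: 2359 − 2(520.8) = 1317
  N₂: 8874 (inert)
  CO₂: 0 + 1(520.8) = 520.8
  H₂O: 0 + 2(520.8) = 1042
Total out = 42.23 + 1317 + 8874 + 520.8 + 1042 = 11800 mol/min.

11800 mol/min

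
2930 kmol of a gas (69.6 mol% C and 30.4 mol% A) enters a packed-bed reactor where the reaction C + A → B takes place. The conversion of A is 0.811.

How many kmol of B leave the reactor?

722 kmol

A reacted = 0.811 × 890.7 = 722.4 kmol; ν_A = −1, so ξ = 722.4/1 = 722.4 kmol.
Outlet amounts (n = n₀ + ν ξ):
  C: 2039 − 1(722.4) = 1317
  A: 890.7 − 1(722.4) = 168.3
  B: 0 + 1(722.4) = 722.4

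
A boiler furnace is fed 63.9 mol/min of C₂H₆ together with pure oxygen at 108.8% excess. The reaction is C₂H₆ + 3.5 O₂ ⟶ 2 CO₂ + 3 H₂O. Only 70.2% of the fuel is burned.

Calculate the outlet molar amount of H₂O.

Stoichiometric O₂ = 3.5 × 63.9 = 223.7 mol/min; O₂ fed = 223.7 × 2.088 = 467 mol/min.
Fuel reacted = 0.702 × 63.9 → ξ = 44.86 mol/min.
Outlet (n = n₀ + ν ξ):
  C₂H₆: 63.9 − 1(44.86) = 19.04
  O₂: 467 − 3.5(44.86) = 310
  CO₂: 0 + 2(44.86) = 89.72
  H₂O: 0 + 3(44.86) = 134.6

135 mol/min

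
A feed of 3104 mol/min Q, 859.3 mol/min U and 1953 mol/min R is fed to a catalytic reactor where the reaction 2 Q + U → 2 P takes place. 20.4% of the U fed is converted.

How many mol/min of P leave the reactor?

351 mol/min

U reacted = 0.204 × 859.3 = 175.3 mol/min; ν_U = −1, so ξ = 175.3/1 = 175.3 mol/min.
Outlet amounts (n = n₀ + ν ξ):
  Q: 3104 − 2(175.3) = 2753
  U: 859.3 − 1(175.3) = 684
  P: 0 + 2(175.3) = 350.6
  R: 1953 (inert)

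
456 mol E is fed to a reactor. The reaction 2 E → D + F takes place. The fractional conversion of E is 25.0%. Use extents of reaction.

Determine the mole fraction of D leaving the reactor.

E reacted = 0.25 × 456 = 114 mol; ν_E = −2, so ξ = 114/2 = 57 mol.
Outlet amounts (n = n₀ + ν ξ):
  E: 456 − 2(57) = 342
  D: 0 + 1(57) = 57
  F: 0 + 1(57) = 57
Total out = 456 mol; y_D = 57 / 456 = 0.125.

0.125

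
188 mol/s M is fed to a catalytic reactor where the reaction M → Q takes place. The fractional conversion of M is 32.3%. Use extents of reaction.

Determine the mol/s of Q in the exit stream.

60.7 mol/s

M reacted = 0.323 × 188 = 60.72 mol/s; ν_M = −1, so ξ = 60.72/1 = 60.72 mol/s.
Outlet amounts (n = n₀ + ν ξ):
  M: 188 − 1(60.72) = 127.3
  Q: 0 + 1(60.72) = 60.72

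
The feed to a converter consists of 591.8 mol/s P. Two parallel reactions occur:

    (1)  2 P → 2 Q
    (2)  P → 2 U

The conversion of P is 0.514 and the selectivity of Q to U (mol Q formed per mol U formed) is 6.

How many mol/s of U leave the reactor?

46.8 mol/s

Conversion of P: P consumed = 0.514 × 591.8 = 304.2 mol/s = 2ξ₁ + 1ξ₂.
Selectivity: 2ξ₁ / (2ξ₂) = 6 → ξ₁ = 6 ξ₂.
Substitute: (2·6 + 1) ξ₂ = 304.2 → ξ₂ = 23.4 mol/s, ξ₁ = 140.4 mol/s.
Outlet amounts (n = n₀ + Σ ν·ξ):
  P: 591.8 − 2(140.4) − 1(23.4) = 287.6
  Q: 0 + 2(140.4) = 280.8
  U: 0 + 2(23.4) = 46.8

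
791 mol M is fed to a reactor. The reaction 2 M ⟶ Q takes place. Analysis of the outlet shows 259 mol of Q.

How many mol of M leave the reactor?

273 mol

For Q: n = n₀ + 1ξ → 259 = 0 + 1ξ, giving ξ = 259 mol.
Outlet amounts (n = n₀ + ν ξ):
  M: 791 − 2(259) = 273
  Q: 0 + 1(259) = 259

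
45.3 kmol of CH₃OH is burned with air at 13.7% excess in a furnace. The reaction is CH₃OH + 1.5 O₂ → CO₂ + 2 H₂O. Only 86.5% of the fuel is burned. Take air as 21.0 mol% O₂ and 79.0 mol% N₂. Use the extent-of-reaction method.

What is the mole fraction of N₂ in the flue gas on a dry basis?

Stoichiometric O₂ = 1.5 × 45.3 = 67.95 kmol; O₂ fed = 67.95 × 1.137 = 77.26 kmol.
N₂ fed = 77.26 × 79/21 = 290.6 kmol.
Fuel reacted = 0.865 × 45.3 → ξ = 39.18 kmol.
Outlet (n = n₀ + ν ξ):
  CH₃OH: 45.3 − 1(39.18) = 6.115
  O₂: 77.26 − 1.5(39.18) = 18.48
  N₂: 290.6 (inert)
  CO₂: 0 + 1(39.18) = 39.18
  H₂O: 0 + 2(39.18) = 78.37
Dry total = 354.4 kmol; y_N₂ (dry) = 290.6 / 354.4 = 0.82.

0.82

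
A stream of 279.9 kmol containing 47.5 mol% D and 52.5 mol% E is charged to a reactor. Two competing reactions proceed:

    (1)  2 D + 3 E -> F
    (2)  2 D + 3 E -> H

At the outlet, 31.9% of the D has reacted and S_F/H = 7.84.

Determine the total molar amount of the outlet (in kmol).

Conversion of D: D consumed = 0.319 × 133 = 42.41 kmol = 2ξ₁ + 2ξ₂.
Selectivity: 1ξ₁ / (1ξ₂) = 7.84 → ξ₁ = 7.84 ξ₂.
Substitute: (2·7.84 + 2) ξ₂ = 42.41 → ξ₂ = 2.399 kmol, ξ₁ = 18.81 kmol.
Outlet amounts (n = n₀ + Σ ν·ξ):
  D: 133 − 2(18.81) − 2(2.399) = 90.54
  E: 146.9 − 3(18.81) − 3(2.399) = 83.33
  F: 0 + 1(18.81) = 18.81
  H: 0 + 1(2.399) = 2.399
Total out = 90.54 + 83.33 + 18.81 + 2.399 = 195.1 kmol.

195 kmol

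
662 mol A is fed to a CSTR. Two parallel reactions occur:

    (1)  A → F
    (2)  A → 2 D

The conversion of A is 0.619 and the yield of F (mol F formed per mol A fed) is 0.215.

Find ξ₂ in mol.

Yield of F: 1ξ₁ / 662 = 0.215 → ξ₁ = 142.3 mol.
Conversion of A: 1ξ₁ + 1ξ₂ = 0.619 × 662 = 409.8 → ξ₂ = 267.4 mol.
Outlet amounts (n = n₀ + Σ ν·ξ):
  A: 662 − 1(142.3) − 1(267.4) = 252.2
  F: 0 + 1(142.3) = 142.3
  D: 0 + 2(267.4) = 534.9

ξ₂ = 267 mol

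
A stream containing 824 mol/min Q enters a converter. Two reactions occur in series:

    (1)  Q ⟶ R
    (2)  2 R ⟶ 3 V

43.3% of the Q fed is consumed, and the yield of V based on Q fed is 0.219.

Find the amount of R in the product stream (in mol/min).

236 mol/min

Conversion of Q: Q consumed = 1ξ₁ = 0.433 × 824 → ξ₁ = 356.8 mol/min.
Yield of V: 3ξ₂ / 824 = 0.219 → ξ₂ = 60.15 mol/min.
Outlet amounts (n = n₀ + Σ ν·ξ):
  Q: 824 − 1(356.8) = 467.2
  R: 0 + 1(356.8) − 2(60.15) = 236.5
  V: 0 + 3(60.15) = 180.5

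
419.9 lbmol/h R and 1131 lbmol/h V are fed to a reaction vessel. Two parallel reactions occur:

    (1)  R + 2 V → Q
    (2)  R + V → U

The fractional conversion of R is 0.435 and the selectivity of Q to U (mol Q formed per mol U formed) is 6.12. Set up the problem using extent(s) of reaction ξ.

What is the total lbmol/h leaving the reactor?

1210 lbmol/h

Conversion of R: R consumed = 0.435 × 419.9 = 182.7 lbmol/h = 1ξ₁ + 1ξ₂.
Selectivity: 1ξ₁ / (1ξ₂) = 6.12 → ξ₁ = 6.12 ξ₂.
Substitute: (1·6.12 + 1) ξ₂ = 182.7 → ξ₂ = 25.65 lbmol/h, ξ₁ = 157 lbmol/h.
Outlet amounts (n = n₀ + Σ ν·ξ):
  R: 419.9 − 1(157) − 1(25.65) = 237.2
  V: 1131 − 2(157) − 1(25.65) = 791.3
  Q: 0 + 1(157) = 157
  U: 0 + 1(25.65) = 25.65
Total out = 237.2 + 791.3 + 157 + 25.65 = 1211 lbmol/h.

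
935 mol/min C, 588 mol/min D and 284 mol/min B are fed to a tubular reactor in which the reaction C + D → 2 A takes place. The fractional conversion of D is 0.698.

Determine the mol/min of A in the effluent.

D reacted = 0.698 × 588 = 410.4 mol/min; ν_D = −1, so ξ = 410.4/1 = 410.4 mol/min.
Outlet amounts (n = n₀ + ν ξ):
  C: 935 − 1(410.4) = 524.6
  D: 588 − 1(410.4) = 177.6
  A: 0 + 2(410.4) = 820.8
  B: 284 (inert)

821 mol/min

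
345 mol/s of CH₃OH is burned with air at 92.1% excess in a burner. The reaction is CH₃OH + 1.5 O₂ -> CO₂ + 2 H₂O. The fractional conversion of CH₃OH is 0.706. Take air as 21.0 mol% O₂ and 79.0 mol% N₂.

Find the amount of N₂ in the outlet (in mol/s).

3740 mol/s

Stoichiometric O₂ = 1.5 × 345 = 517.5 mol/s; O₂ fed = 517.5 × 1.921 = 994.1 mol/s.
N₂ fed = 994.1 × 79/21 = 3740 mol/s.
Fuel reacted = 0.706 × 345 → ξ = 243.6 mol/s.
Outlet (n = n₀ + ν ξ):
  CH₃OH: 345 − 1(243.6) = 101.4
  O₂: 994.1 − 1.5(243.6) = 628.8
  N₂: 3740 (inert)
  CO₂: 0 + 1(243.6) = 243.6
  H₂O: 0 + 2(243.6) = 487.1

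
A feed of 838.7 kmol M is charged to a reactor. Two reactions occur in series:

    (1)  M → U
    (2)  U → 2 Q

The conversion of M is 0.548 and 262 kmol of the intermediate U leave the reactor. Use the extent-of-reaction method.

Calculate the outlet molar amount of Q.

Conversion of M: M consumed = 1ξ₁ = 0.548 × 838.7 → ξ₁ = 459.6 kmol.
U balance: n_U = 0 + 1ξ₁ − 1ξ₂ = 262 → ξ₂ = (1·459.6 − 262)/1 = 197.6 kmol.
Outlet amounts (n = n₀ + Σ ν·ξ):
  M: 838.7 − 1(459.6) = 379.1
  U: 0 + 1(459.6) − 1(197.6) = 262
  Q: 0 + 2(197.6) = 395.2

395 kmol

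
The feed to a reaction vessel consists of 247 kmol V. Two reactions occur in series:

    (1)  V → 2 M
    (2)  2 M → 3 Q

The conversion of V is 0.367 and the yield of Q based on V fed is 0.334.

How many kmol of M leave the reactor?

126 kmol

Conversion of V: V consumed = 1ξ₁ = 0.367 × 247 → ξ₁ = 90.65 kmol.
Yield of Q: 3ξ₂ / 247 = 0.334 → ξ₂ = 27.5 kmol.
Outlet amounts (n = n₀ + Σ ν·ξ):
  V: 247 − 1(90.65) = 156.4
  M: 0 + 2(90.65) − 2(27.5) = 126.3
  Q: 0 + 3(27.5) = 82.5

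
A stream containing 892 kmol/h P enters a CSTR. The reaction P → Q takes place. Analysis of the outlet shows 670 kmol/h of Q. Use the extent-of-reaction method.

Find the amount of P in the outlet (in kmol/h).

222 kmol/h

For Q: n = n₀ + 1ξ → 670 = 0 + 1ξ, giving ξ = 670 kmol/h.
Outlet amounts (n = n₀ + ν ξ):
  P: 892 − 1(670) = 222
  Q: 0 + 1(670) = 670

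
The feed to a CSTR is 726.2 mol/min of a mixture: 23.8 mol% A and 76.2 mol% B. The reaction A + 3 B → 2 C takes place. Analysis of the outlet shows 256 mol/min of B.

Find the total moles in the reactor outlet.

For B: n = n₀ − 3ξ → 256 = 553.4 − 3ξ, giving ξ = 99.12 mol/min.
Outlet amounts (n = n₀ + ν ξ):
  A: 172.8 − 1(99.12) = 73.71
  B: 553.4 − 3(99.12) = 256
  C: 0 + 2(99.12) = 198.2
Total out = 73.71 + 256 + 198.2 = 528 mol/min.

528 mol/min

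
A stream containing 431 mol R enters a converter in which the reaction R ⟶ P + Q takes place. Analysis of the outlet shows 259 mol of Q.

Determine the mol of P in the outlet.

259 mol

For Q: n = n₀ + 1ξ → 259 = 0 + 1ξ, giving ξ = 259 mol.
Outlet amounts (n = n₀ + ν ξ):
  R: 431 − 1(259) = 172
  P: 0 + 1(259) = 259
  Q: 0 + 1(259) = 259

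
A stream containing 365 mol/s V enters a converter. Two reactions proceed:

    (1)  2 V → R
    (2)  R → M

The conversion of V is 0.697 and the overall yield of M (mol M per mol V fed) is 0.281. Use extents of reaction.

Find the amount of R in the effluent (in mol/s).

24.6 mol/s

Conversion of V: V consumed = 2ξ₁ = 0.697 × 365 → ξ₁ = 127.2 mol/s.
Yield of M: 1ξ₂ / 365 = 0.281 → ξ₂ = 102.6 mol/s.
Outlet amounts (n = n₀ + Σ ν·ξ):
  V: 365 − 2(127.2) = 110.6
  R: 0 + 1(127.2) − 1(102.6) = 24.64
  M: 0 + 1(102.6) = 102.6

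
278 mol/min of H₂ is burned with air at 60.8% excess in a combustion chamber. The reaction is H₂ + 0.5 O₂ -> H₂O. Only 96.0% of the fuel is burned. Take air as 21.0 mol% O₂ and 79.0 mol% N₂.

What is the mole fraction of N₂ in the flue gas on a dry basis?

0.893

Stoichiometric O₂ = 0.5 × 278 = 139 mol/min; O₂ fed = 139 × 1.608 = 223.5 mol/min.
N₂ fed = 223.5 × 79/21 = 840.8 mol/min.
Fuel reacted = 0.96 × 278 → ξ = 266.9 mol/min.
Outlet (n = n₀ + ν ξ):
  H₂: 278 − 1(266.9) = 11.12
  O₂: 223.5 − 0.5(266.9) = 90.07
  N₂: 840.8 (inert)
  H₂O: 0 + 1(266.9) = 266.9
Dry total = 942 mol/min; y_N₂ (dry) = 840.8 / 942 = 0.8926.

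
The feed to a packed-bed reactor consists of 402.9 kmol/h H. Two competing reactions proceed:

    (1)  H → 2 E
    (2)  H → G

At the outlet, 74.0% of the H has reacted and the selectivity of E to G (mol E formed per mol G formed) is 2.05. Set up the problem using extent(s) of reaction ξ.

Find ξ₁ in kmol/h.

Conversion of H: H consumed = 0.74 × 402.9 = 298.1 kmol/h = 1ξ₁ + 1ξ₂.
Selectivity: 2ξ₁ / (1ξ₂) = 2.05 → ξ₁ = 1.025 ξ₂.
Substitute: (1·1.025 + 1) ξ₂ = 298.1 → ξ₂ = 147.2 kmol/h, ξ₁ = 150.9 kmol/h.
Outlet amounts (n = n₀ + Σ ν·ξ):
  H: 402.9 − 1(150.9) − 1(147.2) = 104.8
  E: 0 + 2(150.9) = 301.8
  G: 0 + 1(147.2) = 147.2

ξ₁ = 151 kmol/h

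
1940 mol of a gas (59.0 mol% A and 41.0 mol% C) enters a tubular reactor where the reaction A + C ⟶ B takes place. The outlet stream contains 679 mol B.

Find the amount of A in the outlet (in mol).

For B: n = n₀ + 1ξ → 679 = 0 + 1ξ, giving ξ = 679 mol.
Outlet amounts (n = n₀ + ν ξ):
  A: 1145 − 1(679) = 465.6
  C: 795.4 − 1(679) = 116.4
  B: 0 + 1(679) = 679

466 mol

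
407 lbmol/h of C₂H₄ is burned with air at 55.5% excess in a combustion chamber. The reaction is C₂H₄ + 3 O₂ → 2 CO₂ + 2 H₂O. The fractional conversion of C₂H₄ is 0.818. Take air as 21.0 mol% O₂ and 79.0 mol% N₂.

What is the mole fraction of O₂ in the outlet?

Stoichiometric O₂ = 3 × 407 = 1221 lbmol/h; O₂ fed = 1221 × 1.555 = 1899 lbmol/h.
N₂ fed = 1899 × 79/21 = 7143 lbmol/h.
Fuel reacted = 0.818 × 407 → ξ = 332.9 lbmol/h.
Outlet (n = n₀ + ν ξ):
  C₂H₄: 407 − 1(332.9) = 74.07
  O₂: 1899 − 3(332.9) = 899.9
  N₂: 7143 (inert)
  CO₂: 0 + 2(332.9) = 665.9
  H₂O: 0 + 2(332.9) = 665.9
Total out = 9448 lbmol/h; y_O₂ = 899.9 / 9448 = 0.09524.

0.0952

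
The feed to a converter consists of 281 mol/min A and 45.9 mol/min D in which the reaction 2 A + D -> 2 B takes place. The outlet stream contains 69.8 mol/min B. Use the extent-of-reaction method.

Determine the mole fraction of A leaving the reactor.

0.723

For B: n = n₀ + 2ξ → 69.8 = 0 + 2ξ, giving ξ = 34.9 mol/min.
Outlet amounts (n = n₀ + ν ξ):
  A: 281 − 2(34.9) = 211.2
  D: 45.9 − 1(34.9) = 11
  B: 0 + 2(34.9) = 69.8
Total out = 292 mol/min; y_A = 211.2 / 292 = 0.7233.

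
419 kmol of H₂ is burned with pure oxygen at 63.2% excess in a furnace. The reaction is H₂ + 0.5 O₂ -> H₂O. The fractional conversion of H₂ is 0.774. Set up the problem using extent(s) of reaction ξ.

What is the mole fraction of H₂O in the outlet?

0.542

Stoichiometric O₂ = 0.5 × 419 = 209.5 kmol; O₂ fed = 209.5 × 1.632 = 341.9 kmol.
Fuel reacted = 0.774 × 419 → ξ = 324.3 kmol.
Outlet (n = n₀ + ν ξ):
  H₂: 419 − 1(324.3) = 94.69
  O₂: 341.9 − 0.5(324.3) = 179.8
  H₂O: 0 + 1(324.3) = 324.3
Total out = 598.8 kmol; y_H₂O = 324.3 / 598.8 = 0.5416.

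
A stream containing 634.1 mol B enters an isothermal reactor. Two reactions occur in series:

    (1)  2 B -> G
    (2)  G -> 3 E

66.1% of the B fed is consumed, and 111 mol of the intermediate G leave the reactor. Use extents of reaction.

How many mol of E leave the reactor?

Conversion of B: B consumed = 2ξ₁ = 0.661 × 634.1 → ξ₁ = 209.6 mol.
G balance: n_G = 0 + 1ξ₁ − 1ξ₂ = 111 → ξ₂ = (1·209.6 − 111)/1 = 98.57 mol.
Outlet amounts (n = n₀ + Σ ν·ξ):
  B: 634.1 − 2(209.6) = 215
  G: 0 + 1(209.6) − 1(98.57) = 111
  E: 0 + 3(98.57) = 295.7

296 mol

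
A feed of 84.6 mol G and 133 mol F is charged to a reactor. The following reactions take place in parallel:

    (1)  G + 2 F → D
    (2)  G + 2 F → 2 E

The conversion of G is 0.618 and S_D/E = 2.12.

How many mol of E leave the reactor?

Conversion of G: G consumed = 0.618 × 84.6 = 52.28 mol = 1ξ₁ + 1ξ₂.
Selectivity: 1ξ₁ / (2ξ₂) = 2.12 → ξ₁ = 4.24 ξ₂.
Substitute: (1·4.24 + 1) ξ₂ = 52.28 → ξ₂ = 9.978 mol, ξ₁ = 42.31 mol.
Outlet amounts (n = n₀ + Σ ν·ξ):
  G: 84.6 − 1(42.31) − 1(9.978) = 32.32
  F: 133 − 2(42.31) − 2(9.978) = 28.43
  D: 0 + 1(42.31) = 42.31
  E: 0 + 2(9.978) = 19.96

20 mol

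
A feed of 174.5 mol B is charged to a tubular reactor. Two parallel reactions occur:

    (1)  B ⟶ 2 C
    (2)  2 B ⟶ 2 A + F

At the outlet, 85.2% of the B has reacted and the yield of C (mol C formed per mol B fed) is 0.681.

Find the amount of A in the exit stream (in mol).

Yield of C: 2ξ₁ / 174.5 = 0.681 → ξ₁ = 59.42 mol.
Conversion of B: 1ξ₁ + 2ξ₂ = 0.852 × 174.5 = 148.7 → ξ₂ = 44.63 mol.
Outlet amounts (n = n₀ + Σ ν·ξ):
  B: 174.5 − 1(59.42) − 2(44.63) = 25.83
  C: 0 + 2(59.42) = 118.8
  A: 0 + 2(44.63) = 89.26
  F: 0 + 1(44.63) = 44.63

89.3 mol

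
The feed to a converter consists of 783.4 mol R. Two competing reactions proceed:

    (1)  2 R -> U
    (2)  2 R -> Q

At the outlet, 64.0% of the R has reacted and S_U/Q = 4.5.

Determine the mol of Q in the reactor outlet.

45.6 mol

Conversion of R: R consumed = 0.64 × 783.4 = 501.4 mol = 2ξ₁ + 2ξ₂.
Selectivity: 1ξ₁ / (1ξ₂) = 4.5 → ξ₁ = 4.5 ξ₂.
Substitute: (2·4.5 + 2) ξ₂ = 501.4 → ξ₂ = 45.58 mol, ξ₁ = 205.1 mol.
Outlet amounts (n = n₀ + Σ ν·ξ):
  R: 783.4 − 2(205.1) − 2(45.58) = 282
  U: 0 + 1(205.1) = 205.1
  Q: 0 + 1(45.58) = 45.58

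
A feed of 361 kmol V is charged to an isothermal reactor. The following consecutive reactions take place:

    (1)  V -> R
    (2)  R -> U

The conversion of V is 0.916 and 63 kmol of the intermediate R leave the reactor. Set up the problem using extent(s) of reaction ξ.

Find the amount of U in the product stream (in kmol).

268 kmol

Conversion of V: V consumed = 1ξ₁ = 0.916 × 361 → ξ₁ = 330.7 kmol.
R balance: n_R = 0 + 1ξ₁ − 1ξ₂ = 63 → ξ₂ = (1·330.7 − 63)/1 = 267.7 kmol.
Outlet amounts (n = n₀ + Σ ν·ξ):
  V: 361 − 1(330.7) = 30.32
  R: 0 + 1(330.7) − 1(267.7) = 63
  U: 0 + 1(267.7) = 267.7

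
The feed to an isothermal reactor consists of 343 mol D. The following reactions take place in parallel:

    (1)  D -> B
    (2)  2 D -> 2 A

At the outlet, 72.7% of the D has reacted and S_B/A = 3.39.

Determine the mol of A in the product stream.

Conversion of D: D consumed = 0.727 × 343 = 249.4 mol = 1ξ₁ + 2ξ₂.
Selectivity: 1ξ₁ / (2ξ₂) = 3.39 → ξ₁ = 6.78 ξ₂.
Substitute: (1·6.78 + 2) ξ₂ = 249.4 → ξ₂ = 28.4 mol, ξ₁ = 192.6 mol.
Outlet amounts (n = n₀ + Σ ν·ξ):
  D: 343 − 1(192.6) − 2(28.4) = 93.64
  B: 0 + 1(192.6) = 192.6
  A: 0 + 2(28.4) = 56.8

56.8 mol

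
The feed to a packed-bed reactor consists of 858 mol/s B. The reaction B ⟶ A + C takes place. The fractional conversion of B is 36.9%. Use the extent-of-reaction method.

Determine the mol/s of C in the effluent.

B reacted = 0.369 × 858 = 316.6 mol/s; ν_B = −1, so ξ = 316.6/1 = 316.6 mol/s.
Outlet amounts (n = n₀ + ν ξ):
  B: 858 − 1(316.6) = 541.4
  A: 0 + 1(316.6) = 316.6
  C: 0 + 1(316.6) = 316.6

317 mol/s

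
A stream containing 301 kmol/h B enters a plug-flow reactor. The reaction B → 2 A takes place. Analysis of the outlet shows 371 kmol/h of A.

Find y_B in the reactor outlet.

0.237

For A: n = n₀ + 2ξ → 371 = 0 + 2ξ, giving ξ = 185.5 kmol/h.
Outlet amounts (n = n₀ + ν ξ):
  B: 301 − 1(185.5) = 115.5
  A: 0 + 2(185.5) = 371
Total out = 486.5 kmol/h; y_B = 115.5 / 486.5 = 0.2374.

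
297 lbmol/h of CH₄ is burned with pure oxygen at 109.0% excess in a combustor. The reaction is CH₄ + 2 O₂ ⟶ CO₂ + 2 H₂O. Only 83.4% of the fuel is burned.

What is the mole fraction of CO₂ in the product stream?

Stoichiometric O₂ = 2 × 297 = 594 lbmol/h; O₂ fed = 594 × 2.090 = 1241 lbmol/h.
Fuel reacted = 0.834 × 297 → ξ = 247.7 lbmol/h.
Outlet (n = n₀ + ν ξ):
  CH₄: 297 − 1(247.7) = 49.3
  O₂: 1241 − 2(247.7) = 746.1
  CO₂: 0 + 1(247.7) = 247.7
  H₂O: 0 + 2(247.7) = 495.4
Total out = 1538 lbmol/h; y_CO₂ = 247.7 / 1538 = 0.161.

0.161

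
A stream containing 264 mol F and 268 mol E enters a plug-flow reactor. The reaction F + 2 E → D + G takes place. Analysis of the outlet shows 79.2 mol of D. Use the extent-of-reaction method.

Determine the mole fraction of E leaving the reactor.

0.242

For D: n = n₀ + 1ξ → 79.2 = 0 + 1ξ, giving ξ = 79.2 mol.
Outlet amounts (n = n₀ + ν ξ):
  F: 264 − 1(79.2) = 184.8
  E: 268 − 2(79.2) = 109.6
  D: 0 + 1(79.2) = 79.2
  G: 0 + 1(79.2) = 79.2
Total out = 452.8 mol; y_E = 109.6 / 452.8 = 0.242.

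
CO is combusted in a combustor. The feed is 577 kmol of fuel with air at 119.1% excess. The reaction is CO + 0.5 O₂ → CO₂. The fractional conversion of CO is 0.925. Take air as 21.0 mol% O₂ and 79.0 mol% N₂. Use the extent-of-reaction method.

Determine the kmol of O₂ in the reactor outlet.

365 kmol

Stoichiometric O₂ = 0.5 × 577 = 288.5 kmol; O₂ fed = 288.5 × 2.191 = 632.1 kmol.
N₂ fed = 632.1 × 79/21 = 2378 kmol.
Fuel reacted = 0.925 × 577 → ξ = 533.7 kmol.
Outlet (n = n₀ + ν ξ):
  CO: 577 − 1(533.7) = 43.27
  O₂: 632.1 − 0.5(533.7) = 365.2
  N₂: 2378 (inert)
  CO₂: 0 + 1(533.7) = 533.7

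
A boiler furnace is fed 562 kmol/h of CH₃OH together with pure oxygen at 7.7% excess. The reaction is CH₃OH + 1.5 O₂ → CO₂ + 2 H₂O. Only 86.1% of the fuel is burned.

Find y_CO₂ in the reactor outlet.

0.283

Stoichiometric O₂ = 1.5 × 562 = 843 kmol/h; O₂ fed = 843 × 1.077 = 907.9 kmol/h.
Fuel reacted = 0.861 × 562 → ξ = 483.9 kmol/h.
Outlet (n = n₀ + ν ξ):
  CH₃OH: 562 − 1(483.9) = 78.12
  O₂: 907.9 − 1.5(483.9) = 182.1
  CO₂: 0 + 1(483.9) = 483.9
  H₂O: 0 + 2(483.9) = 967.8
Total out = 1712 kmol/h; y_CO₂ = 483.9 / 1712 = 0.2827.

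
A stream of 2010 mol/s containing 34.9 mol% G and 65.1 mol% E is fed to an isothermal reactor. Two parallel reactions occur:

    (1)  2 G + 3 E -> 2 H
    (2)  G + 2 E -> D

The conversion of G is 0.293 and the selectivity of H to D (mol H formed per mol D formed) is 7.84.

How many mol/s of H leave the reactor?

182 mol/s

Conversion of G: G consumed = 0.293 × 701.5 = 205.5 mol/s = 2ξ₁ + 1ξ₂.
Selectivity: 2ξ₁ / (1ξ₂) = 7.84 → ξ₁ = 3.92 ξ₂.
Substitute: (2·3.92 + 1) ξ₂ = 205.5 → ξ₂ = 23.25 mol/s, ξ₁ = 91.14 mol/s.
Outlet amounts (n = n₀ + Σ ν·ξ):
  G: 701.5 − 2(91.14) − 1(23.25) = 496
  E: 1309 − 3(91.14) − 2(23.25) = 988.6
  H: 0 + 2(91.14) = 182.3
  D: 0 + 1(23.25) = 23.25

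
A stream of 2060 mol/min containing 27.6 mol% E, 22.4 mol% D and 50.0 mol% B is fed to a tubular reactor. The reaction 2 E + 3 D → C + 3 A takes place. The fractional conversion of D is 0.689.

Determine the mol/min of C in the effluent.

106 mol/min

D reacted = 0.689 × 461.4 = 317.9 mol/min; ν_D = −3, so ξ = 317.9/3 = 106 mol/min.
Outlet amounts (n = n₀ + ν ξ):
  E: 568.6 − 2(106) = 356.6
  D: 461.4 − 3(106) = 143.5
  C: 0 + 1(106) = 106
  A: 0 + 3(106) = 317.9
  B: 1030 (inert)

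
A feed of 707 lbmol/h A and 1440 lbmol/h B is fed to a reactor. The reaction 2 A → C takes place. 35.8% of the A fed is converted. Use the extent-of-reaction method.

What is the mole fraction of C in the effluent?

A reacted = 0.358 × 707 = 253.1 lbmol/h; ν_A = −2, so ξ = 253.1/2 = 126.6 lbmol/h.
Outlet amounts (n = n₀ + ν ξ):
  A: 707 − 2(126.6) = 453.9
  C: 0 + 1(126.6) = 126.6
  B: 1440 (inert)
Total out = 2020 lbmol/h; y_C = 126.6 / 2020 = 0.06264.

0.0626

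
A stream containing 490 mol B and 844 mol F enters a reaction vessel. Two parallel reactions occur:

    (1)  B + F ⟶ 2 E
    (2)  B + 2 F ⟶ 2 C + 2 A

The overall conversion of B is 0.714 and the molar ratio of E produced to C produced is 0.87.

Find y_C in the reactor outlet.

Conversion of B: B consumed = 0.714 × 490 = 349.9 mol = 1ξ₁ + 1ξ₂.
Selectivity: 2ξ₁ / (2ξ₂) = 0.87 → ξ₁ = 0.87 ξ₂.
Substitute: (1·0.87 + 1) ξ₂ = 349.9 → ξ₂ = 187.1 mol, ξ₁ = 162.8 mol.
Outlet amounts (n = n₀ + Σ ν·ξ):
  B: 490 − 1(162.8) − 1(187.1) = 140.1
  F: 844 − 1(162.8) − 2(187.1) = 307
  E: 0 + 2(162.8) = 325.5
  C: 0 + 2(187.1) = 374.2
  A: 0 + 2(187.1) = 374.2
Total out = 1521 mol; y_C = 374.2 / 1521 = 0.246.

0.246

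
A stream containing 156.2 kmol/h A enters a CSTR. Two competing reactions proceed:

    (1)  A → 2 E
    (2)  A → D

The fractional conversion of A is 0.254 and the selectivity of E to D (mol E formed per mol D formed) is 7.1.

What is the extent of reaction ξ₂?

Conversion of A: A consumed = 0.254 × 156.2 = 39.67 kmol/h = 1ξ₁ + 1ξ₂.
Selectivity: 2ξ₁ / (1ξ₂) = 7.1 → ξ₁ = 3.55 ξ₂.
Substitute: (1·3.55 + 1) ξ₂ = 39.67 → ξ₂ = 8.72 kmol/h, ξ₁ = 30.96 kmol/h.
Outlet amounts (n = n₀ + Σ ν·ξ):
  A: 156.2 − 1(30.96) − 1(8.72) = 116.5
  E: 0 + 2(30.96) = 61.91
  D: 0 + 1(8.72) = 8.72

ξ₂ = 8.72 kmol/h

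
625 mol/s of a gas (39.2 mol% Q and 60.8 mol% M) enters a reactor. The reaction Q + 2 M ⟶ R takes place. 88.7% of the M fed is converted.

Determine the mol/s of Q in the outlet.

M reacted = 0.887 × 380 = 337.1 mol/s; ν_M = −2, so ξ = 337.1/2 = 168.5 mol/s.
Outlet amounts (n = n₀ + ν ξ):
  Q: 245 − 1(168.5) = 76.47
  M: 380 − 2(168.5) = 42.94
  R: 0 + 1(168.5) = 168.5

76.5 mol/s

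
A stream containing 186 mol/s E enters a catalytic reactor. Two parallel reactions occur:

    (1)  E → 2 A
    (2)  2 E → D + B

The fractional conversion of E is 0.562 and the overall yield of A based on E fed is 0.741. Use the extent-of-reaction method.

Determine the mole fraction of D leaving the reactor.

Yield of A: 2ξ₁ / 186 = 0.741 → ξ₁ = 68.91 mol/s.
Conversion of E: 1ξ₁ + 2ξ₂ = 0.562 × 186 = 104.5 → ξ₂ = 17.81 mol/s.
Outlet amounts (n = n₀ + Σ ν·ξ):
  E: 186 − 1(68.91) − 2(17.81) = 81.47
  A: 0 + 2(68.91) = 137.8
  D: 0 + 1(17.81) = 17.81
  B: 0 + 1(17.81) = 17.81
Total out = 254.9 mol/s; y_D = 17.81 / 254.9 = 0.06987.

0.0699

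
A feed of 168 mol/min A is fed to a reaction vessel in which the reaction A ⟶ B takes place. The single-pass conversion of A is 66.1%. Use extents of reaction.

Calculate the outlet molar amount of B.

111 mol/min

A reacted = 0.661 × 168 = 111 mol/min; ν_A = −1, so ξ = 111/1 = 111 mol/min.
Outlet amounts (n = n₀ + ν ξ):
  A: 168 − 1(111) = 56.95
  B: 0 + 1(111) = 111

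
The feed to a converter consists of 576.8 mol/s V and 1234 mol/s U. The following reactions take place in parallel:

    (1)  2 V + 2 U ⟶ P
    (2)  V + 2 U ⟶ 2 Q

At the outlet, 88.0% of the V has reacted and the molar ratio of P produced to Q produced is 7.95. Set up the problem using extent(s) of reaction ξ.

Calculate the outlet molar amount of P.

Conversion of V: V consumed = 0.88 × 576.8 = 507.6 mol/s = 2ξ₁ + 1ξ₂.
Selectivity: 1ξ₁ / (2ξ₂) = 7.95 → ξ₁ = 15.9 ξ₂.
Substitute: (2·15.9 + 1) ξ₂ = 507.6 → ξ₂ = 15.48 mol/s, ξ₁ = 246.1 mol/s.
Outlet amounts (n = n₀ + Σ ν·ξ):
  V: 576.8 − 2(246.1) − 1(15.48) = 69.22
  U: 1234 − 2(246.1) − 2(15.48) = 710.9
  P: 0 + 1(246.1) = 246.1
  Q: 0 + 2(15.48) = 30.95

246 mol/s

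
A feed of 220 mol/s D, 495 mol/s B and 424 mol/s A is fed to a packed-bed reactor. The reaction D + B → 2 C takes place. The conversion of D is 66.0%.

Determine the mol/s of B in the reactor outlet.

D reacted = 0.66 × 220 = 145.2 mol/s; ν_D = −1, so ξ = 145.2/1 = 145.2 mol/s.
Outlet amounts (n = n₀ + ν ξ):
  D: 220 − 1(145.2) = 74.8
  B: 495 − 1(145.2) = 349.8
  C: 0 + 2(145.2) = 290.4
  A: 424 (inert)

350 mol/s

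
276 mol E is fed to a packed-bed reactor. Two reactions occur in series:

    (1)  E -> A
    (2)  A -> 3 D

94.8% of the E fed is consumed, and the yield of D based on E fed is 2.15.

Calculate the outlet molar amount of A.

63.8 mol

Conversion of E: E consumed = 1ξ₁ = 0.948 × 276 → ξ₁ = 261.6 mol.
Yield of D: 3ξ₂ / 276 = 2.15 → ξ₂ = 197.8 mol.
Outlet amounts (n = n₀ + Σ ν·ξ):
  E: 276 − 1(261.6) = 14.35
  A: 0 + 1(261.6) − 1(197.8) = 63.85
  D: 0 + 3(197.8) = 593.4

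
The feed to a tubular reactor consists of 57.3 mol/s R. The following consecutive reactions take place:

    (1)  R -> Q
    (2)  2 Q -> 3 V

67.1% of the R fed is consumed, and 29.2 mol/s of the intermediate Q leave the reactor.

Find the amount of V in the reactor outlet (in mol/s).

13.9 mol/s

Conversion of R: R consumed = 1ξ₁ = 0.671 × 57.3 → ξ₁ = 38.45 mol/s.
Q balance: n_Q = 0 + 1ξ₁ − 2ξ₂ = 29.2 → ξ₂ = (1·38.45 − 29.2)/2 = 4.624 mol/s.
Outlet amounts (n = n₀ + Σ ν·ξ):
  R: 57.3 − 1(38.45) = 18.85
  Q: 0 + 1(38.45) − 2(4.624) = 29.2
  V: 0 + 3(4.624) = 13.87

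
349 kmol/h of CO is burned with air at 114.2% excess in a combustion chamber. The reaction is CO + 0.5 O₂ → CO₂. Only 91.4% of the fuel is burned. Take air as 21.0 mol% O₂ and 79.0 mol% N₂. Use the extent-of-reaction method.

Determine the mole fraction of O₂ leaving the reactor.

0.109

Stoichiometric O₂ = 0.5 × 349 = 174.5 kmol/h; O₂ fed = 174.5 × 2.142 = 373.8 kmol/h.
N₂ fed = 373.8 × 79/21 = 1406 kmol/h.
Fuel reacted = 0.914 × 349 → ξ = 319 kmol/h.
Outlet (n = n₀ + ν ξ):
  CO: 349 − 1(319) = 30.01
  O₂: 373.8 − 0.5(319) = 214.3
  N₂: 1406 (inert)
  CO₂: 0 + 1(319) = 319
Total out = 1969 kmol/h; y_O₂ = 214.3 / 1969 = 0.1088.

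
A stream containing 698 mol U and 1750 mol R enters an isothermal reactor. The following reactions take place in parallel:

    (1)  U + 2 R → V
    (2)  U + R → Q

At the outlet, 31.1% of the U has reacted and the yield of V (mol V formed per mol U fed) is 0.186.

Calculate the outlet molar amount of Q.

Yield of V: 1ξ₁ / 698 = 0.186 → ξ₁ = 129.8 mol.
Conversion of U: 1ξ₁ + 1ξ₂ = 0.311 × 698 = 217.1 → ξ₂ = 87.25 mol.
Outlet amounts (n = n₀ + Σ ν·ξ):
  U: 698 − 1(129.8) − 1(87.25) = 480.9
  R: 1750 − 2(129.8) − 1(87.25) = 1403
  V: 0 + 1(129.8) = 129.8
  Q: 0 + 1(87.25) = 87.25

87.2 mol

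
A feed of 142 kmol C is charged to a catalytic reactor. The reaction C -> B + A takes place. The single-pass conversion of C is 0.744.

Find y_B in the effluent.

0.427

C reacted = 0.744 × 142 = 105.6 kmol; ν_C = −1, so ξ = 105.6/1 = 105.6 kmol.
Outlet amounts (n = n₀ + ν ξ):
  C: 142 − 1(105.6) = 36.35
  B: 0 + 1(105.6) = 105.6
  A: 0 + 1(105.6) = 105.6
Total out = 247.6 kmol; y_B = 105.6 / 247.6 = 0.4266.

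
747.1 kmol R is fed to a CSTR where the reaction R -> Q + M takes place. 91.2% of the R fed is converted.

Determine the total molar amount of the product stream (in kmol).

R reacted = 0.912 × 747.1 = 681.4 kmol; ν_R = −1, so ξ = 681.4/1 = 681.4 kmol.
Outlet amounts (n = n₀ + ν ξ):
  R: 747.1 − 1(681.4) = 65.74
  Q: 0 + 1(681.4) = 681.4
  M: 0 + 1(681.4) = 681.4
Total out = 65.74 + 681.4 + 681.4 = 1428 kmol.

1430 kmol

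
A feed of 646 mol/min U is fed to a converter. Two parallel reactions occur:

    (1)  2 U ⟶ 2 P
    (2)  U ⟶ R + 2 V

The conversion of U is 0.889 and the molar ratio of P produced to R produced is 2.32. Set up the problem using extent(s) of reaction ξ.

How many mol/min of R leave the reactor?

173 mol/min

Conversion of U: U consumed = 0.889 × 646 = 574.3 mol/min = 2ξ₁ + 1ξ₂.
Selectivity: 2ξ₁ / (1ξ₂) = 2.32 → ξ₁ = 1.16 ξ₂.
Substitute: (2·1.16 + 1) ξ₂ = 574.3 → ξ₂ = 173 mol/min, ξ₁ = 200.7 mol/min.
Outlet amounts (n = n₀ + Σ ν·ξ):
  U: 646 − 2(200.7) − 1(173) = 71.71
  P: 0 + 2(200.7) = 401.3
  R: 0 + 1(173) = 173
  V: 0 + 2(173) = 346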